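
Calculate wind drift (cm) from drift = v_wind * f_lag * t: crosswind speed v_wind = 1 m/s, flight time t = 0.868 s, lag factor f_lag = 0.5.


drift = v_wind * lag * t = 1 * 0.5 * 0.868 = 0.434 m ≈ 43.4 cm

43.4 cm


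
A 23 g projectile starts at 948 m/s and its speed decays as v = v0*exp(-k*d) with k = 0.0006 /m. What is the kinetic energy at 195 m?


v = v0*exp(-k*d) = 948*exp(-0.0006*195) = 843.327 m/s
E = 0.5*m*v^2 = 0.5*0.023*843.327^2 = 8179 J

8179 J


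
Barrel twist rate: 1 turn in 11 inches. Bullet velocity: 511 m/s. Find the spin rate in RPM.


twist_m = 11*0.0254 = 0.2794 m
spin = v/twist = 511/0.2794 = 1828.919 rev/s
RPM = spin*60 = 1828.919*60 ≈ 109735 RPM

109735 RPM


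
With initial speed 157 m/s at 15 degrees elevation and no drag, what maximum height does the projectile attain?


H = (v0*sin(theta))^2 / (2g) = (157*sin(15°))^2 / (2*9.81) = 84.16 m

84.16 m


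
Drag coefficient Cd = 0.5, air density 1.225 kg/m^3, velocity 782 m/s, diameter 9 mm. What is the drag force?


A = pi*(d/2)^2 = pi*(9/2000)^2 = 6.36173e-05 m^2
Fd = 0.5*Cd*rho*A*v^2 = 0.5*0.5*1.225*6.36173e-05*782^2 = 11.91 N

11.91 N


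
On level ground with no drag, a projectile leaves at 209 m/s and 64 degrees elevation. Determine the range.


R = v0^2 * sin(2*theta) / g = 209^2 * sin(2*64°) / 9.81 = 3509 m

3509 m


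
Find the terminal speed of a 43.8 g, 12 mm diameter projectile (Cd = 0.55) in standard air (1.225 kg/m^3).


A = pi*(d/2)^2 = pi*(12/2000)^2 = 1.13097e-04 m^2
vt = sqrt(2mg/(Cd*rho*A)) = sqrt(2*0.0438*9.81/(0.55 * 1.225 * 1.13097e-04)) = 106.2 m/s

106.2 m/s


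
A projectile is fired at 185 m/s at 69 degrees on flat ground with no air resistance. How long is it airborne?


T = 2*v0*sin(theta)/g = 2*185*sin(69°)/9.81 = 35.21 s

35.21 s


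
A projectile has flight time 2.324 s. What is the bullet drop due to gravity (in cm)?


drop = 0.5*g*t^2 = 0.5*9.81*2.324^2 = 26.4918 m ≈ 2649 cm

2649 cm


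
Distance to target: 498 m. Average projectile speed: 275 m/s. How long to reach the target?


t = d/v = 498/275 = 1.811 s

1.811 s


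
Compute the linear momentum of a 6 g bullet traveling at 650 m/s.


p = m*v = 0.006*650 = 3.9 kg·m/s

3.9 kg·m/s


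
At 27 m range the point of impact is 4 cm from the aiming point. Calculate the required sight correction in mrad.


1 mrad subtends 1 cm per 10 m of range, so adj = error_cm / (dist_m / 10) = 4 / (27/10) = 1.481 mrad

1.481 mrad


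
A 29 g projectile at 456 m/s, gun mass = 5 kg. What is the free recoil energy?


v_r = m_p*v_p/m_gun = 0.029*456/5 = 2.6448 m/s, E_r = 0.5*m_gun*v_r^2 = 0.5*5*2.6448^2 = 17.49 J

17.49 J


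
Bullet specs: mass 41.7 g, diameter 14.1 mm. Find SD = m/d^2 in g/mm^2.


SD = m/d^2 = 41.7/14.1^2 = 0.2097 g/mm^2

0.2097 g/mm^2


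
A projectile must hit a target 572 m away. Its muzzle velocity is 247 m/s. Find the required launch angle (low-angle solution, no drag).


sin(2*theta) = R*g/v0^2 = 572*9.81/247^2 = 0.0919753, theta = arcsin(0.0919753)/2 = 2.639°

2.639 degrees


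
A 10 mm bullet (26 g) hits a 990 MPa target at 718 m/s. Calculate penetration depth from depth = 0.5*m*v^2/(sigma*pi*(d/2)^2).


A = pi*(d/2)^2 = pi*(10/2)^2 = 78.5398 mm^2
E = 0.5*m*v^2 = 0.5*0.026*718^2 = 6701.81 J
depth = E/(sigma*A) = 6701.81 J / (990 MPa * 78.5398 mm^2) = 6701.81/(990 * 78.5398) m = 0.086192 m ≈ 86.19 mm

86.19 mm


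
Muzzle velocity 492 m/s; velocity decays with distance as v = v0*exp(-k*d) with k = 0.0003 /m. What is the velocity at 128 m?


v = v0*exp(-k*d) = 492*exp(-0.0003*128) = 473.5 m/s

473.5 m/s


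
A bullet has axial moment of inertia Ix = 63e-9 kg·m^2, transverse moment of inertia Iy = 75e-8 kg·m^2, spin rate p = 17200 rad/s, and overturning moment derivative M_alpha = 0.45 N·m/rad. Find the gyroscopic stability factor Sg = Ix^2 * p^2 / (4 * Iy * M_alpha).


Sg = Ix^2 * p^2 / (4 * Iy * M_alpha) = (63e-9)^2 * 17200^2 / (4 * 75e-8 * 0.45) = 0.8698

0.8698


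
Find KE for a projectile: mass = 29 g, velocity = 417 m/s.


E = 0.5*m*v^2 = 0.5*0.029*417^2 = 2521 J

2521 J


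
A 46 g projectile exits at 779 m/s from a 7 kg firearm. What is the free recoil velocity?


v_recoil = m_p * v_p / m_gun = 0.046 * 779 / 7 = 5.119 m/s

5.119 m/s


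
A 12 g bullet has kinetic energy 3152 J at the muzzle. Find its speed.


v = sqrt(2*E/m) = sqrt(2*3152/0.012) = 724.8 m/s

724.8 m/s


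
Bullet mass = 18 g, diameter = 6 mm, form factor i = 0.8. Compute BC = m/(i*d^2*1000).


BC = m/(i*d^2*1000) = 18/(0.8 * 6^2 * 1000) = 0.000625

0.000625


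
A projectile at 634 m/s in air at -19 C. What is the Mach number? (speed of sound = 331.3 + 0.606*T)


a = 331.3 + 0.606*(-19) = 319.786 m/s
M = v/a = 634/319.786 = 1.983

1.983


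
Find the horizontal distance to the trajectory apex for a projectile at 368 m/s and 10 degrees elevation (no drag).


R = v0^2*sin(2*theta)/g = 368^2*sin(2*10°)/9.81 = 4721.48 m
apex_dist = R/2 = 4721.48/2 = 2361 m

2361 m


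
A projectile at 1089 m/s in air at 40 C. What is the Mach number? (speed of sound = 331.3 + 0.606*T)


a = 331.3 + 0.606*(40) = 355.54 m/s
M = v/a = 1089/355.54 = 3.063

3.063


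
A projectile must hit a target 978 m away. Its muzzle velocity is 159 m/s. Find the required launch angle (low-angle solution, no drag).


sin(2*theta) = R*g/v0^2 = 978*9.81/159^2 = 0.379502, theta = arcsin(0.379502)/2 = 11.15°

11.15 degrees


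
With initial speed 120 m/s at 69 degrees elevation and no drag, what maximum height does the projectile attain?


H = (v0*sin(theta))^2 / (2g) = (120*sin(69°))^2 / (2*9.81) = 639.7 m

639.7 m


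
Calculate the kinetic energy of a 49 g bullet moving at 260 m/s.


E = 0.5*m*v^2 = 0.5*0.049*260^2 = 1656 J

1656 J


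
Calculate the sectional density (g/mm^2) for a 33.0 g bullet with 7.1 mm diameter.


SD = m/d^2 = 33.0/7.1^2 = 0.6546 g/mm^2

0.6546 g/mm^2


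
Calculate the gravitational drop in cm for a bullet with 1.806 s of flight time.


drop = 0.5*g*t^2 = 0.5*9.81*1.806^2 = 15.9983 m ≈ 1600 cm

1600 cm


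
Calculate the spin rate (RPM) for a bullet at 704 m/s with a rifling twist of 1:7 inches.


twist_m = 7*0.0254 = 0.1778 m
spin = v/twist = 704/0.1778 = 3959.505 rev/s
RPM = spin*60 = 3959.505*60 ≈ 237570 RPM

237570 RPM


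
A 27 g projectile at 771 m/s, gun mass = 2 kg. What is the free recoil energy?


v_r = m_p*v_p/m_gun = 0.027*771/2 = 10.4085 m/s, E_r = 0.5*m_gun*v_r^2 = 0.5*2*10.4085^2 = 108.3 J

108.3 J


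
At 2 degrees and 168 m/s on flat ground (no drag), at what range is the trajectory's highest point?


R = v0^2*sin(2*theta)/g = 168^2*sin(2*2°)/9.81 = 200.694 m
apex_dist = R/2 = 200.694/2 = 100.3 m

100.3 m


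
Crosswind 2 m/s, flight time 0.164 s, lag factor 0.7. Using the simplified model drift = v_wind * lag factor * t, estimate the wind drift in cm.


drift = v_wind * lag * t = 2 * 0.7 * 0.164 = 0.2296 m ≈ 22.96 cm

22.96 cm


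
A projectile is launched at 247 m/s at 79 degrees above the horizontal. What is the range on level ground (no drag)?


R = v0^2 * sin(2*theta) / g = 247^2 * sin(2*79°) / 9.81 = 2330 m

2330 m


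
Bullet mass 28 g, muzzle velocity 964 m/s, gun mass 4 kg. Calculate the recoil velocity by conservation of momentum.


v_recoil = m_p * v_p / m_gun = 0.028 * 964 / 4 = 6.748 m/s

6.748 m/s


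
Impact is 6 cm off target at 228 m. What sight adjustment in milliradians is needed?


1 mrad subtends 1 cm per 10 m of range, so adj = error_cm / (dist_m / 10) = 6 / (228/10) = 0.2632 mrad

0.2632 mrad


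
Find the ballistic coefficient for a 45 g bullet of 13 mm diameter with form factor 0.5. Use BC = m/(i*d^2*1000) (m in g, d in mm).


BC = m/(i*d^2*1000) = 45/(0.5 * 13^2 * 1000) = 0.0005325

0.0005325


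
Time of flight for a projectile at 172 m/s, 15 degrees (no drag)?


T = 2*v0*sin(theta)/g = 2*172*sin(15°)/9.81 = 9.076 s

9.076 s


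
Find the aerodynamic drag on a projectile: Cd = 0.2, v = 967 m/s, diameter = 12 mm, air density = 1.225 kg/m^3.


A = pi*(d/2)^2 = pi*(12/2000)^2 = 1.13097e-04 m^2
Fd = 0.5*Cd*rho*A*v^2 = 0.5*0.2*1.225*1.13097e-04*967^2 = 12.96 N

12.96 N


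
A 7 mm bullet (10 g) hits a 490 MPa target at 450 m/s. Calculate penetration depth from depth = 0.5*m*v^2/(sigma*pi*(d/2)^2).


A = pi*(d/2)^2 = pi*(7/2)^2 = 38.4845 mm^2
E = 0.5*m*v^2 = 0.5*0.01*450^2 = 1012.5 J
depth = E/(sigma*A) = 1012.5 J / (490 MPa * 38.4845 mm^2) = 1012.5/(490 * 38.4845) m = 0.0536924 m ≈ 53.69 mm

53.69 mm


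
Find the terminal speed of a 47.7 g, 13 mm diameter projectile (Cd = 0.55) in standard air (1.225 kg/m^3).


A = pi*(d/2)^2 = pi*(13/2000)^2 = 1.32732e-04 m^2
vt = sqrt(2mg/(Cd*rho*A)) = sqrt(2*0.0477*9.81/(0.55 * 1.225 * 1.32732e-04)) = 102.3 m/s

102.3 m/s


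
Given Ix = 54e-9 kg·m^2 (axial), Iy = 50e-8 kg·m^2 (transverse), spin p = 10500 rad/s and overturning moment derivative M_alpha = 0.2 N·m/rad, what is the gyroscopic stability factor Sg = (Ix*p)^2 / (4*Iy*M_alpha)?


Sg = Ix^2 * p^2 / (4 * Iy * M_alpha) = (54e-9)^2 * 10500^2 / (4 * 50e-8 * 0.2) = 0.8037

0.8037


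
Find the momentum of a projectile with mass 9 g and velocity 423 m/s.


p = m*v = 0.009*423 = 3.807 kg·m/s

3.807 kg·m/s


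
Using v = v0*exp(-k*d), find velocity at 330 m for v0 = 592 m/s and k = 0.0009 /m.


v = v0*exp(-k*d) = 592*exp(-0.0009*330) = 439.9 m/s

439.9 m/s


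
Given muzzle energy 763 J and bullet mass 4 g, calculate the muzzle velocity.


v = sqrt(2*E/m) = sqrt(2*763/0.004) = 617.7 m/s

617.7 m/s


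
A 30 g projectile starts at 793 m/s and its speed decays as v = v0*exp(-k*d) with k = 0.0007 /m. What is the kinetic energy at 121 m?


v = v0*exp(-k*d) = 793*exp(-0.0007*121) = 728.599 m/s
E = 0.5*m*v^2 = 0.5*0.03*728.599^2 = 7963 J

7963 J


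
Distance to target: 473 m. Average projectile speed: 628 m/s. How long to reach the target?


t = d/v = 473/628 = 0.7532 s

0.7532 s


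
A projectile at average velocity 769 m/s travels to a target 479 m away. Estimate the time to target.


t = d/v = 479/769 = 0.6229 s

0.6229 s


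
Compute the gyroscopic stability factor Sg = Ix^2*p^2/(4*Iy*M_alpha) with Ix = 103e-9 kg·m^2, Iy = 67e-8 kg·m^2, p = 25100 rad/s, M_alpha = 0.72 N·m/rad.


Sg = Ix^2 * p^2 / (4 * Iy * M_alpha) = (103e-9)^2 * 25100^2 / (4 * 67e-8 * 0.72) = 3.464

3.464


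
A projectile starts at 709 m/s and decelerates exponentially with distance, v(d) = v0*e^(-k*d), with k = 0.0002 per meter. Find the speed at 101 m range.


v = v0*exp(-k*d) = 709*exp(-0.0002*101) = 694.8 m/s

694.8 m/s


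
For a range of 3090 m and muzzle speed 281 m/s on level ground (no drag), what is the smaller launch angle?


sin(2*theta) = R*g/v0^2 = 3090*9.81/281^2 = 0.383897, theta = arcsin(0.383897)/2 = 11.29°

11.29 degrees


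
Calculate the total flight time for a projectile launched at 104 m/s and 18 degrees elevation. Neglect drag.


T = 2*v0*sin(theta)/g = 2*104*sin(18°)/9.81 = 6.552 s

6.552 s


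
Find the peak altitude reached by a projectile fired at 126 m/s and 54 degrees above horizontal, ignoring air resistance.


H = (v0*sin(theta))^2 / (2g) = (126*sin(54°))^2 / (2*9.81) = 529.6 m

529.6 m


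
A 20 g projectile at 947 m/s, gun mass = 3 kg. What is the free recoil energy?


v_r = m_p*v_p/m_gun = 0.02*947/3 = 6.31333 m/s, E_r = 0.5*m_gun*v_r^2 = 0.5*3*6.31333^2 = 59.79 J

59.79 J


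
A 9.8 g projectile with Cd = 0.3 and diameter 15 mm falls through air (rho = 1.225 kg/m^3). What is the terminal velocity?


A = pi*(d/2)^2 = pi*(15/2000)^2 = 1.76715e-04 m^2
vt = sqrt(2mg/(Cd*rho*A)) = sqrt(2*0.0098*9.81/(0.3 * 1.225 * 1.76715e-04)) = 54.41 m/s

54.41 m/s


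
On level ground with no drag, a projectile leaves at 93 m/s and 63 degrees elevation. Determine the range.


R = v0^2 * sin(2*theta) / g = 93^2 * sin(2*63°) / 9.81 = 713.3 m

713.3 m


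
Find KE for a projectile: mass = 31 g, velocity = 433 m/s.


E = 0.5*m*v^2 = 0.5*0.031*433^2 = 2906 J

2906 J


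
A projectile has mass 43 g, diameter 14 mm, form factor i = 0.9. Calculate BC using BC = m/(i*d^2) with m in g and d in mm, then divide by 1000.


BC = m/(i*d^2*1000) = 43/(0.9 * 14^2 * 1000) = 0.0002438

0.0002438


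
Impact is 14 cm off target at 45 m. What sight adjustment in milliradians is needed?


1 mrad subtends 1 cm per 10 m of range, so adj = error_cm / (dist_m / 10) = 14 / (45/10) = 3.111 mrad

3.111 mrad


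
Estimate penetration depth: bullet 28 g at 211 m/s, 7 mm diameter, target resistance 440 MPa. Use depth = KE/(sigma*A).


A = pi*(d/2)^2 = pi*(7/2)^2 = 38.4845 mm^2
E = 0.5*m*v^2 = 0.5*0.028*211^2 = 623.294 J
depth = E/(sigma*A) = 623.294 J / (440 MPa * 38.4845 mm^2) = 623.294/(440 * 38.4845) m = 0.036809 m ≈ 36.81 mm

36.81 mm


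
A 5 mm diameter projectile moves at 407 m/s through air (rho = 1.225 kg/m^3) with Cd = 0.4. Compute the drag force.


A = pi*(d/2)^2 = pi*(5/2000)^2 = 1.96350e-05 m^2
Fd = 0.5*Cd*rho*A*v^2 = 0.5*0.4*1.225*1.96350e-05*407^2 = 0.7969 N

0.7969 N


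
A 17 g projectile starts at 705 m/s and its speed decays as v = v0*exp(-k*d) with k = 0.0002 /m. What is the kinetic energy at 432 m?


v = v0*exp(-k*d) = 705*exp(-0.0002*432) = 646.645 m/s
E = 0.5*m*v^2 = 0.5*0.017*646.645^2 = 3554 J

3554 J


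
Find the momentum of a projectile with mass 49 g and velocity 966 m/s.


p = m*v = 0.049*966 = 47.33 kg·m/s

47.33 kg·m/s


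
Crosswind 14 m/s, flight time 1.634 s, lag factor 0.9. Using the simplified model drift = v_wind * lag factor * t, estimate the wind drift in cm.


drift = v_wind * lag * t = 14 * 0.9 * 1.634 = 20.5884 m ≈ 2059 cm

2059 cm


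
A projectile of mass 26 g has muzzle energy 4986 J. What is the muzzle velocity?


v = sqrt(2*E/m) = sqrt(2*4986/0.026) = 619.3 m/s

619.3 m/s


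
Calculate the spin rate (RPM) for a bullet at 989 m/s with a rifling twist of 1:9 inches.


twist_m = 9*0.0254 = 0.2286 m
spin = v/twist = 989/0.2286 = 4326.334 rev/s
RPM = spin*60 = 4326.334*60 ≈ 259580 RPM

259580 RPM


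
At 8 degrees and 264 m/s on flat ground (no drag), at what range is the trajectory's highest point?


R = v0^2*sin(2*theta)/g = 264^2*sin(2*8°)/9.81 = 1958.29 m
apex_dist = R/2 = 1958.29/2 = 979.1 m

979.1 m


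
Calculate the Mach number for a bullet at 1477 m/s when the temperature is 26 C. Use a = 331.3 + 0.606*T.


a = 331.3 + 0.606*(26) = 347.056 m/s
M = v/a = 1477/347.056 = 4.256

4.256


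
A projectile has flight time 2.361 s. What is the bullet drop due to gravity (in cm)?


drop = 0.5*g*t^2 = 0.5*9.81*2.361^2 = 27.342 m ≈ 2734 cm

2734 cm


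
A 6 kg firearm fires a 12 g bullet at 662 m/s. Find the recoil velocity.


v_recoil = m_p * v_p / m_gun = 0.012 * 662 / 6 = 1.324 m/s

1.324 m/s


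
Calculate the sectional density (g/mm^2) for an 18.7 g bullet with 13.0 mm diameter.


SD = m/d^2 = 18.7/13.0^2 = 0.1107 g/mm^2

0.1107 g/mm^2


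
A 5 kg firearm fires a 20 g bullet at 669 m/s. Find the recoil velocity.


v_recoil = m_p * v_p / m_gun = 0.02 * 669 / 5 = 2.676 m/s

2.676 m/s


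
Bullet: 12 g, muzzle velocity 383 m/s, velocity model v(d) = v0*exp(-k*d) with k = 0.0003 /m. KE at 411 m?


v = v0*exp(-k*d) = 383*exp(-0.0003*411) = 338.571 m/s
E = 0.5*m*v^2 = 0.5*0.012*338.571^2 = 687.8 J

687.8 J


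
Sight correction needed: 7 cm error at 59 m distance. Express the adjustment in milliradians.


1 mrad subtends 1 cm per 10 m of range, so adj = error_cm / (dist_m / 10) = 7 / (59/10) = 1.186 mrad

1.186 mrad


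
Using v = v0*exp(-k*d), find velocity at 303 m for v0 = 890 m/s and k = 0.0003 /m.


v = v0*exp(-k*d) = 890*exp(-0.0003*303) = 812.7 m/s

812.7 m/s


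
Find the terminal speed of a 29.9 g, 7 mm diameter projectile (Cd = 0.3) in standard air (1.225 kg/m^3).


A = pi*(d/2)^2 = pi*(7/2000)^2 = 3.84845e-05 m^2
vt = sqrt(2mg/(Cd*rho*A)) = sqrt(2*0.0299*9.81/(0.3 * 1.225 * 3.84845e-05)) = 203.7 m/s

203.7 m/s


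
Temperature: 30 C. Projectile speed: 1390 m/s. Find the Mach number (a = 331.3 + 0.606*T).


a = 331.3 + 0.606*(30) = 349.48 m/s
M = v/a = 1390/349.48 = 3.977

3.977


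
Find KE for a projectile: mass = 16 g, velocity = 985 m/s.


E = 0.5*m*v^2 = 0.5*0.016*985^2 = 7762 J

7762 J


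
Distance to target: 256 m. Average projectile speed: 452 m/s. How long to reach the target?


t = d/v = 256/452 = 0.5664 s

0.5664 s


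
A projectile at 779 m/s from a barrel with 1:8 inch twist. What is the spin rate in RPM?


twist_m = 8*0.0254 = 0.2032 m
spin = v/twist = 779/0.2032 = 3833.661 rev/s
RPM = spin*60 = 3833.661*60 ≈ 230020 RPM

230020 RPM


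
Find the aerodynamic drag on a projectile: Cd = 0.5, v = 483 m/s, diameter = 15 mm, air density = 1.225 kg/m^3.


A = pi*(d/2)^2 = pi*(15/2000)^2 = 1.76715e-04 m^2
Fd = 0.5*Cd*rho*A*v^2 = 0.5*0.5*1.225*1.76715e-04*483^2 = 12.63 N

12.63 N


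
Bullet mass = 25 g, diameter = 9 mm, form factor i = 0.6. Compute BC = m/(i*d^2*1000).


BC = m/(i*d^2*1000) = 25/(0.6 * 9^2 * 1000) = 0.0005144

0.0005144


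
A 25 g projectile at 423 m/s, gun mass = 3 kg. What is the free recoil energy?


v_r = m_p*v_p/m_gun = 0.025*423/3 = 3.525 m/s, E_r = 0.5*m_gun*v_r^2 = 0.5*3*3.525^2 = 18.64 J

18.64 J


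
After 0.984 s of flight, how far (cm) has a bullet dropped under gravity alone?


drop = 0.5*g*t^2 = 0.5*9.81*0.984^2 = 4.7493 m ≈ 474.9 cm

474.9 cm


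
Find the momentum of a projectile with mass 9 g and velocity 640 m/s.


p = m*v = 0.009*640 = 5.76 kg·m/s

5.76 kg·m/s


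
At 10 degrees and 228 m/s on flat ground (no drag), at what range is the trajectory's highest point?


R = v0^2*sin(2*theta)/g = 228^2*sin(2*10°)/9.81 = 1812.39 m
apex_dist = R/2 = 1812.39/2 = 906.2 m

906.2 m


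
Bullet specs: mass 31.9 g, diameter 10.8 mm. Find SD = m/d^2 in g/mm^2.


SD = m/d^2 = 31.9/10.8^2 = 0.2735 g/mm^2

0.2735 g/mm^2


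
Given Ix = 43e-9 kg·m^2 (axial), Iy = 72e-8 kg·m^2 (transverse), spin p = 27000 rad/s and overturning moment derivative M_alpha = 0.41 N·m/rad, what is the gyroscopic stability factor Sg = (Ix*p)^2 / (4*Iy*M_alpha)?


Sg = Ix^2 * p^2 / (4 * Iy * M_alpha) = (43e-9)^2 * 27000^2 / (4 * 72e-8 * 0.41) = 1.142

1.142


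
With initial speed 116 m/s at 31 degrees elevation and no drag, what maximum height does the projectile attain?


H = (v0*sin(theta))^2 / (2g) = (116*sin(31°))^2 / (2*9.81) = 181.9 m

181.9 m


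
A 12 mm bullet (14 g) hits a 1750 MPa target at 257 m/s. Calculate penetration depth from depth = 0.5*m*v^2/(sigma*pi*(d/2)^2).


A = pi*(d/2)^2 = pi*(12/2)^2 = 113.097 mm^2
E = 0.5*m*v^2 = 0.5*0.014*257^2 = 462.343 J
depth = E/(sigma*A) = 462.343 J / (1750 MPa * 113.097 mm^2) = 462.343/(1750 * 113.097) m = 0.00233601 m ≈ 2.336 mm

2.336 mm


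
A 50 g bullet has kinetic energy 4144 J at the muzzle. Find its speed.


v = sqrt(2*E/m) = sqrt(2*4144/0.05) = 407.1 m/s

407.1 m/s


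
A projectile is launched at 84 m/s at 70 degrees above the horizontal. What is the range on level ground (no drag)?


R = v0^2 * sin(2*theta) / g = 84^2 * sin(2*70°) / 9.81 = 462.3 m

462.3 m


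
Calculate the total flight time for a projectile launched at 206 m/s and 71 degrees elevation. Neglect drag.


T = 2*v0*sin(theta)/g = 2*206*sin(71°)/9.81 = 39.71 s

39.71 s


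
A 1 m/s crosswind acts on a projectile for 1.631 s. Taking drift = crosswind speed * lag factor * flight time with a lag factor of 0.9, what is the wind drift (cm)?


drift = v_wind * lag * t = 1 * 0.9 * 1.631 = 1.4679 m ≈ 146.8 cm

146.8 cm


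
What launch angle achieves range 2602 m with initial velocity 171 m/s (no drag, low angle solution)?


sin(2*theta) = R*g/v0^2 = 2602*9.81/171^2 = 0.872939, theta = arcsin(0.872939)/2 = 30.4°

30.4 degrees


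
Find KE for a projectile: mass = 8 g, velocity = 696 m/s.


E = 0.5*m*v^2 = 0.5*0.008*696^2 = 1938 J

1938 J


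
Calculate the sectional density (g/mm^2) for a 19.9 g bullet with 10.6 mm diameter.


SD = m/d^2 = 19.9/10.6^2 = 0.1771 g/mm^2

0.1771 g/mm^2


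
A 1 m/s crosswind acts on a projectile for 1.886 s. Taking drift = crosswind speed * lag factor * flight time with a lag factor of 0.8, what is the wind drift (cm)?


drift = v_wind * lag * t = 1 * 0.8 * 1.886 = 1.5088 m ≈ 150.9 cm

150.9 cm


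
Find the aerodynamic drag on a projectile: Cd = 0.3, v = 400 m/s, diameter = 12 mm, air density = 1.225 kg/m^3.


A = pi*(d/2)^2 = pi*(12/2000)^2 = 1.13097e-04 m^2
Fd = 0.5*Cd*rho*A*v^2 = 0.5*0.3*1.225*1.13097e-04*400^2 = 3.325 N

3.325 N


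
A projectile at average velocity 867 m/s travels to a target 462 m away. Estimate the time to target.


t = d/v = 462/867 = 0.5329 s

0.5329 s


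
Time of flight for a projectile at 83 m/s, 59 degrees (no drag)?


T = 2*v0*sin(theta)/g = 2*83*sin(59°)/9.81 = 14.5 s

14.5 s


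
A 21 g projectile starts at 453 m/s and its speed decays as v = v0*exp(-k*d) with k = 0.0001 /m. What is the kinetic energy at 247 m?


v = v0*exp(-k*d) = 453*exp(-0.0001*247) = 441.948 m/s
E = 0.5*m*v^2 = 0.5*0.021*441.948^2 = 2051 J

2051 J


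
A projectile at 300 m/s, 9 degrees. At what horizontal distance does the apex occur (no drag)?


R = v0^2*sin(2*theta)/g = 300^2*sin(2*9°)/9.81 = 2835.02 m
apex_dist = R/2 = 2835.02/2 = 1418 m

1418 m


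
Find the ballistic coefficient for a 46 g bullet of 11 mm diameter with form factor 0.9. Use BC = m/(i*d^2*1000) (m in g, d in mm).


BC = m/(i*d^2*1000) = 46/(0.9 * 11^2 * 1000) = 0.0004224

0.0004224


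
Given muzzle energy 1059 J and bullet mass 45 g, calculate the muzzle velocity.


v = sqrt(2*E/m) = sqrt(2*1059/0.045) = 216.9 m/s

216.9 m/s


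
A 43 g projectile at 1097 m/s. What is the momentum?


p = m*v = 0.043*1097 = 47.17 kg·m/s

47.17 kg·m/s


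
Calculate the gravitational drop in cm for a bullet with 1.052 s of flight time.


drop = 0.5*g*t^2 = 0.5*9.81*1.052^2 = 5.42838 m ≈ 542.8 cm

542.8 cm


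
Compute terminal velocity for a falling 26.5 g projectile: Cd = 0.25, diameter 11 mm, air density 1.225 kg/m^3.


A = pi*(d/2)^2 = pi*(11/2000)^2 = 9.50332e-05 m^2
vt = sqrt(2mg/(Cd*rho*A)) = sqrt(2*0.0265*9.81/(0.25 * 1.225 * 9.50332e-05)) = 133.7 m/s

133.7 m/s


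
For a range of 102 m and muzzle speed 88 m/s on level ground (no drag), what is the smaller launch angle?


sin(2*theta) = R*g/v0^2 = 102*9.81/88^2 = 0.129212, theta = arcsin(0.129212)/2 = 3.712°

3.712 degrees


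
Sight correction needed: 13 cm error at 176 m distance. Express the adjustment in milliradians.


1 mrad subtends 1 cm per 10 m of range, so adj = error_cm / (dist_m / 10) = 13 / (176/10) = 0.7386 mrad

0.7386 mrad


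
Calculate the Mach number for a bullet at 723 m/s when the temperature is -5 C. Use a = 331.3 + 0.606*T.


a = 331.3 + 0.606*(-5) = 328.27 m/s
M = v/a = 723/328.27 = 2.202

2.202


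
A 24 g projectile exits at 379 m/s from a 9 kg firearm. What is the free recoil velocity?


v_recoil = m_p * v_p / m_gun = 0.024 * 379 / 9 = 1.011 m/s

1.011 m/s


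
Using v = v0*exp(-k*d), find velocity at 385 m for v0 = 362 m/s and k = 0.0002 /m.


v = v0*exp(-k*d) = 362*exp(-0.0002*385) = 335.2 m/s

335.2 m/s


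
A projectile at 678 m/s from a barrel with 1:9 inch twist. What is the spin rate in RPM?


twist_m = 9*0.0254 = 0.2286 m
spin = v/twist = 678/0.2286 = 2965.879 rev/s
RPM = spin*60 = 2965.879*60 ≈ 177953 RPM

177953 RPM


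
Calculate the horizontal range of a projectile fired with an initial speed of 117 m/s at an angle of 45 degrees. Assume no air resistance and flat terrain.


R = v0^2 * sin(2*theta) / g = 117^2 * sin(2*45°) / 9.81 = 1395 m

1395 m


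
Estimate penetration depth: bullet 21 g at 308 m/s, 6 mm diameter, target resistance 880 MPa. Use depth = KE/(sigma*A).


A = pi*(d/2)^2 = pi*(6/2)^2 = 28.2743 mm^2
E = 0.5*m*v^2 = 0.5*0.021*308^2 = 996.072 J
depth = E/(sigma*A) = 996.072 J / (880 MPa * 28.2743 mm^2) = 996.072/(880 * 28.2743) m = 0.0400328 m ≈ 40.03 mm

40.03 mm


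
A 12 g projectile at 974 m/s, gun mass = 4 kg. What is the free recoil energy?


v_r = m_p*v_p/m_gun = 0.012*974/4 = 2.922 m/s, E_r = 0.5*m_gun*v_r^2 = 0.5*4*2.922^2 = 17.08 J

17.08 J


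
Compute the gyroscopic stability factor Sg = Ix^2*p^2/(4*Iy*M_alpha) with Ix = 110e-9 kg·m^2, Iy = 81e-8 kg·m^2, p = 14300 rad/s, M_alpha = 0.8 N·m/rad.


Sg = Ix^2 * p^2 / (4 * Iy * M_alpha) = (110e-9)^2 * 14300^2 / (4 * 81e-8 * 0.8) = 0.9546

0.9546


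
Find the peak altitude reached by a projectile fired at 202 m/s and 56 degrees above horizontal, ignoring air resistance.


H = (v0*sin(theta))^2 / (2g) = (202*sin(56°))^2 / (2*9.81) = 1429 m

1429 m


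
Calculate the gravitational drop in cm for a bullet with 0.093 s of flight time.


drop = 0.5*g*t^2 = 0.5*9.81*0.093^2 = 0.0424233 m ≈ 4.242 cm

4.242 cm


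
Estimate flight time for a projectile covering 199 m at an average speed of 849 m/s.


t = d/v = 199/849 = 0.2344 s

0.2344 s


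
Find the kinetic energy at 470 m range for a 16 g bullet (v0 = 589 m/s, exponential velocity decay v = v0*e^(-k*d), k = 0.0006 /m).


v = v0*exp(-k*d) = 589*exp(-0.0006*470) = 444.267 m/s
E = 0.5*m*v^2 = 0.5*0.016*444.267^2 = 1579 J

1579 J


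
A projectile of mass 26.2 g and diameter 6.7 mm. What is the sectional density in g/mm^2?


SD = m/d^2 = 26.2/6.7^2 = 0.5836 g/mm^2

0.5836 g/mm^2


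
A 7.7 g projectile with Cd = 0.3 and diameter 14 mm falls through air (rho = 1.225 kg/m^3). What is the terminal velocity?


A = pi*(d/2)^2 = pi*(14/2000)^2 = 1.53938e-04 m^2
vt = sqrt(2mg/(Cd*rho*A)) = sqrt(2*0.0077*9.81/(0.3 * 1.225 * 1.53938e-04)) = 51.68 m/s

51.68 m/s


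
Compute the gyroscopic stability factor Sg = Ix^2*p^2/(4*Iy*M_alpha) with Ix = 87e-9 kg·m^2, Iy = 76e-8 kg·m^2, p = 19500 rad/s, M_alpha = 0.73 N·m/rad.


Sg = Ix^2 * p^2 / (4 * Iy * M_alpha) = (87e-9)^2 * 19500^2 / (4 * 76e-8 * 0.73) = 1.297

1.297


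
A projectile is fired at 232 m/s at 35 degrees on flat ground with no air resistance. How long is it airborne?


T = 2*v0*sin(theta)/g = 2*232*sin(35°)/9.81 = 27.13 s

27.13 s


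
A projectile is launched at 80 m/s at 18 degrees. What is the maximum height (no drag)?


H = (v0*sin(theta))^2 / (2g) = (80*sin(18°))^2 / (2*9.81) = 31.15 m

31.15 m


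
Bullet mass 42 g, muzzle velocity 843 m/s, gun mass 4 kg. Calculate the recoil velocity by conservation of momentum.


v_recoil = m_p * v_p / m_gun = 0.042 * 843 / 4 = 8.851 m/s

8.851 m/s


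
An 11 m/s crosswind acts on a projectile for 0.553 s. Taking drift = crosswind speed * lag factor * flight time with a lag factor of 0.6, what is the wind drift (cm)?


drift = v_wind * lag * t = 11 * 0.6 * 0.553 = 3.6498 m ≈ 365 cm

365 cm


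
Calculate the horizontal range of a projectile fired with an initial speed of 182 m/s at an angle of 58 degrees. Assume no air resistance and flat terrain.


R = v0^2 * sin(2*theta) / g = 182^2 * sin(2*58°) / 9.81 = 3035 m

3035 m


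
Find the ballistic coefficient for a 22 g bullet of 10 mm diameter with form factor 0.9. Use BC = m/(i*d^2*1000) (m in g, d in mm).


BC = m/(i*d^2*1000) = 22/(0.9 * 10^2 * 1000) = 0.0002444

0.0002444


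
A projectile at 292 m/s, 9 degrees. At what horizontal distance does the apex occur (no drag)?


R = v0^2*sin(2*theta)/g = 292^2*sin(2*9°)/9.81 = 2685.83 m
apex_dist = R/2 = 2685.83/2 = 1343 m

1343 m


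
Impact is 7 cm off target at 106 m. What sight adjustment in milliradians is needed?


1 mrad subtends 1 cm per 10 m of range, so adj = error_cm / (dist_m / 10) = 7 / (106/10) = 0.6604 mrad

0.6604 mrad


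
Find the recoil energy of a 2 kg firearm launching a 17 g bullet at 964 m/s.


v_r = m_p*v_p/m_gun = 0.017*964/2 = 8.194 m/s, E_r = 0.5*m_gun*v_r^2 = 0.5*2*8.194^2 = 67.14 J

67.14 J


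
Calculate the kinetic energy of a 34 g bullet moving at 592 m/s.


E = 0.5*m*v^2 = 0.5*0.034*592^2 = 5958 J

5958 J


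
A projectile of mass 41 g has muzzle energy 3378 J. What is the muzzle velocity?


v = sqrt(2*E/m) = sqrt(2*3378/0.041) = 405.9 m/s

405.9 m/s


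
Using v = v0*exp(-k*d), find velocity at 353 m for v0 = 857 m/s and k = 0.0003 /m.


v = v0*exp(-k*d) = 857*exp(-0.0003*353) = 770.9 m/s

770.9 m/s


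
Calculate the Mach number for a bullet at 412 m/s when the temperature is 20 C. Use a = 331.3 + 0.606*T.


a = 331.3 + 0.606*(20) = 343.42 m/s
M = v/a = 412/343.42 = 1.2

1.2


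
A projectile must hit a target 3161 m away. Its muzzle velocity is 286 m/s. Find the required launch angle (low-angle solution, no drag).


sin(2*theta) = R*g/v0^2 = 3161*9.81/286^2 = 0.379107, theta = arcsin(0.379107)/2 = 11.14°

11.14 degrees


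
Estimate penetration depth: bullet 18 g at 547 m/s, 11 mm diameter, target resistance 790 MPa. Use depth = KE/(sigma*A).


A = pi*(d/2)^2 = pi*(11/2)^2 = 95.0332 mm^2
E = 0.5*m*v^2 = 0.5*0.018*547^2 = 2692.88 J
depth = E/(sigma*A) = 2692.88 J / (790 MPa * 95.0332 mm^2) = 2692.88/(790 * 95.0332) m = 0.0358686 m ≈ 35.87 mm

35.87 mm


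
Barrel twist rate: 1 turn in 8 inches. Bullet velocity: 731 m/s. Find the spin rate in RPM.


twist_m = 8*0.0254 = 0.2032 m
spin = v/twist = 731/0.2032 = 3597.441 rev/s
RPM = spin*60 = 3597.441*60 ≈ 215846 RPM

215846 RPM


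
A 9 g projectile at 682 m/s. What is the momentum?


p = m*v = 0.009*682 = 6.138 kg·m/s

6.138 kg·m/s


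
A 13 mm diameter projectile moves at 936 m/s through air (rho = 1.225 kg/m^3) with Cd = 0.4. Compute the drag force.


A = pi*(d/2)^2 = pi*(13/2000)^2 = 1.32732e-04 m^2
Fd = 0.5*Cd*rho*A*v^2 = 0.5*0.4*1.225*1.32732e-04*936^2 = 28.49 N

28.49 N


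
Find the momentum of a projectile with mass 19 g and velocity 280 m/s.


p = m*v = 0.019*280 = 5.32 kg·m/s

5.32 kg·m/s


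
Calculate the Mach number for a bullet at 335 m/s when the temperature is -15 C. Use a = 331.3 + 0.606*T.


a = 331.3 + 0.606*(-15) = 322.21 m/s
M = v/a = 335/322.21 = 1.04

1.04


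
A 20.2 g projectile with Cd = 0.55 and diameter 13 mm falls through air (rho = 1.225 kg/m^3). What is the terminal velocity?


A = pi*(d/2)^2 = pi*(13/2000)^2 = 1.32732e-04 m^2
vt = sqrt(2mg/(Cd*rho*A)) = sqrt(2*0.0202*9.81/(0.55 * 1.225 * 1.32732e-04)) = 66.57 m/s

66.57 m/s


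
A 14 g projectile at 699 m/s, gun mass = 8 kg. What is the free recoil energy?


v_r = m_p*v_p/m_gun = 0.014*699/8 = 1.22325 m/s, E_r = 0.5*m_gun*v_r^2 = 0.5*8*1.22325^2 = 5.985 J

5.985 J


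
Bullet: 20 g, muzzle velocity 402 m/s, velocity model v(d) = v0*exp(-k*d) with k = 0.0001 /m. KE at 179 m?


v = v0*exp(-k*d) = 402*exp(-0.0001*179) = 394.868 m/s
E = 0.5*m*v^2 = 0.5*0.02*394.868^2 = 1559 J

1559 J


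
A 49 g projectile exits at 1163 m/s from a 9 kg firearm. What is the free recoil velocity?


v_recoil = m_p * v_p / m_gun = 0.049 * 1163 / 9 = 6.332 m/s

6.332 m/s


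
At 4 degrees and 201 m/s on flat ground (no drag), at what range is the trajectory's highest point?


R = v0^2*sin(2*theta)/g = 201^2*sin(2*4°)/9.81 = 573.163 m
apex_dist = R/2 = 573.163/2 = 286.6 m

286.6 m


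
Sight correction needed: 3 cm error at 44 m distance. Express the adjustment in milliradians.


1 mrad subtends 1 cm per 10 m of range, so adj = error_cm / (dist_m / 10) = 3 / (44/10) = 0.6818 mrad

0.6818 mrad


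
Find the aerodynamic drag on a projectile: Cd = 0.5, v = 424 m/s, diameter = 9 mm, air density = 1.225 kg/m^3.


A = pi*(d/2)^2 = pi*(9/2000)^2 = 6.36173e-05 m^2
Fd = 0.5*Cd*rho*A*v^2 = 0.5*0.5*1.225*6.36173e-05*424^2 = 3.503 N

3.503 N


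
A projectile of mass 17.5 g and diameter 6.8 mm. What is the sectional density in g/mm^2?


SD = m/d^2 = 17.5/6.8^2 = 0.3785 g/mm^2

0.3785 g/mm^2


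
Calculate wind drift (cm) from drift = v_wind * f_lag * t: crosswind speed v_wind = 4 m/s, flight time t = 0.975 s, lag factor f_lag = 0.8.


drift = v_wind * lag * t = 4 * 0.8 * 0.975 = 3.12 m ≈ 312 cm

312 cm


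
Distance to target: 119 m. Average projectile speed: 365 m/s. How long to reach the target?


t = d/v = 119/365 = 0.326 s

0.326 s


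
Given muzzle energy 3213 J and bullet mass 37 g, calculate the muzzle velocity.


v = sqrt(2*E/m) = sqrt(2*3213/0.037) = 416.7 m/s

416.7 m/s


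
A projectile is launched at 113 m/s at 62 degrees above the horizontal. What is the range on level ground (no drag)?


R = v0^2 * sin(2*theta) / g = 113^2 * sin(2*62°) / 9.81 = 1079 m

1079 m


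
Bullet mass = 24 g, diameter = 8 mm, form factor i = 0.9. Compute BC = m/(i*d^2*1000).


BC = m/(i*d^2*1000) = 24/(0.9 * 8^2 * 1000) = 0.0004167

0.0004167


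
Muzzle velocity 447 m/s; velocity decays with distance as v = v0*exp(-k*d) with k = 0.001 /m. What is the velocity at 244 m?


v = v0*exp(-k*d) = 447*exp(-0.001*244) = 350.2 m/s

350.2 m/s


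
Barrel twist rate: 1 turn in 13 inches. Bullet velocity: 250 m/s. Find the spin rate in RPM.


twist_m = 13*0.0254 = 0.3302 m
spin = v/twist = 250/0.3302 = 757.1169 rev/s
RPM = spin*60 = 757.1169*60 ≈ 45427 RPM

45427 RPM


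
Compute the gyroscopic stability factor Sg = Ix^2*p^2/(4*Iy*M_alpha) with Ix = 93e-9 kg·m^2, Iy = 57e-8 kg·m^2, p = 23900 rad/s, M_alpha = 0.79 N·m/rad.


Sg = Ix^2 * p^2 / (4 * Iy * M_alpha) = (93e-9)^2 * 23900^2 / (4 * 57e-8 * 0.79) = 2.743

2.743


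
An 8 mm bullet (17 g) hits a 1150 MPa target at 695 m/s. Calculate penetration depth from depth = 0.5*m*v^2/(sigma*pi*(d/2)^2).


A = pi*(d/2)^2 = pi*(8/2)^2 = 50.2655 mm^2
E = 0.5*m*v^2 = 0.5*0.017*695^2 = 4105.71 J
depth = E/(sigma*A) = 4105.71 J / (1150 MPa * 50.2655 mm^2) = 4105.71/(1150 * 50.2655) m = 0.0710266 m ≈ 71.03 mm

71.03 mm


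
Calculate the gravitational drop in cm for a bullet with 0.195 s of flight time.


drop = 0.5*g*t^2 = 0.5*9.81*0.195^2 = 0.186513 m ≈ 18.65 cm

18.65 cm


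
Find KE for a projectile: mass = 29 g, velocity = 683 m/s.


E = 0.5*m*v^2 = 0.5*0.029*683^2 = 6764 J

6764 J


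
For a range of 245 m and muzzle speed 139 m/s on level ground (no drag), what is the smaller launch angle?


sin(2*theta) = R*g/v0^2 = 245*9.81/139^2 = 0.124396, theta = arcsin(0.124396)/2 = 3.573°

3.573 degrees


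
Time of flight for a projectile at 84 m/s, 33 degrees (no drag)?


T = 2*v0*sin(theta)/g = 2*84*sin(33°)/9.81 = 9.327 s

9.327 s


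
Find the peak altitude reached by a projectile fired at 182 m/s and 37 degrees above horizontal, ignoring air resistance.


H = (v0*sin(theta))^2 / (2g) = (182*sin(37°))^2 / (2*9.81) = 611.5 m

611.5 m


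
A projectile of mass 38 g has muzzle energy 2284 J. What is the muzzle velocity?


v = sqrt(2*E/m) = sqrt(2*2284/0.038) = 346.7 m/s

346.7 m/s


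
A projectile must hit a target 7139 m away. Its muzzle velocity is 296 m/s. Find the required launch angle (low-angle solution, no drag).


sin(2*theta) = R*g/v0^2 = 7139*9.81/296^2 = 0.799324, theta = arcsin(0.799324)/2 = 26.53°

26.53 degrees


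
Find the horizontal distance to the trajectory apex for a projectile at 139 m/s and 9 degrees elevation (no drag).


R = v0^2*sin(2*theta)/g = 139^2*sin(2*9°)/9.81 = 608.615 m
apex_dist = R/2 = 608.615/2 = 304.3 m

304.3 m


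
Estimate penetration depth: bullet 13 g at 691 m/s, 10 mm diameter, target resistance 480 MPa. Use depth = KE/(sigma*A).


A = pi*(d/2)^2 = pi*(10/2)^2 = 78.5398 mm^2
E = 0.5*m*v^2 = 0.5*0.013*691^2 = 3103.63 J
depth = E/(sigma*A) = 3103.63 J / (480 MPa * 78.5398 mm^2) = 3103.63/(480 * 78.5398) m = 0.0823262 m ≈ 82.33 mm

82.33 mm


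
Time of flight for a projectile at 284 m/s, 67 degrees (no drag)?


T = 2*v0*sin(theta)/g = 2*284*sin(67°)/9.81 = 53.3 s

53.3 s


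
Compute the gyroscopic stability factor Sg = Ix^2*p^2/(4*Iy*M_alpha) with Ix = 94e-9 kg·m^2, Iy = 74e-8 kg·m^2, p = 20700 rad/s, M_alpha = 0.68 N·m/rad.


Sg = Ix^2 * p^2 / (4 * Iy * M_alpha) = (94e-9)^2 * 20700^2 / (4 * 74e-8 * 0.68) = 1.881

1.881


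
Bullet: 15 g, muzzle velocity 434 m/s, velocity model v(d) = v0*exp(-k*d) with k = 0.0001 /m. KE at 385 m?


v = v0*exp(-k*d) = 434*exp(-0.0001*385) = 417.609 m/s
E = 0.5*m*v^2 = 0.5*0.015*417.609^2 = 1308 J

1308 J


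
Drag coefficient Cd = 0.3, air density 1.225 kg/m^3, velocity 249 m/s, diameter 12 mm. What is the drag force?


A = pi*(d/2)^2 = pi*(12/2000)^2 = 1.13097e-04 m^2
Fd = 0.5*Cd*rho*A*v^2 = 0.5*0.3*1.225*1.13097e-04*249^2 = 1.288 N

1.288 N


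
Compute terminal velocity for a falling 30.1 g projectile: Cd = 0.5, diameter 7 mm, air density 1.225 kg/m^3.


A = pi*(d/2)^2 = pi*(7/2000)^2 = 3.84845e-05 m^2
vt = sqrt(2mg/(Cd*rho*A)) = sqrt(2*0.0301*9.81/(0.5 * 1.225 * 3.84845e-05)) = 158.3 m/s

158.3 m/s


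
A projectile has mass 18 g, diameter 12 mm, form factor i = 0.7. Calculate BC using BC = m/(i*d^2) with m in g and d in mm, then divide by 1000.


BC = m/(i*d^2*1000) = 18/(0.7 * 12^2 * 1000) = 0.0001786

0.0001786


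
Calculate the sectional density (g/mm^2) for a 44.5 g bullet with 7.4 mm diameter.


SD = m/d^2 = 44.5/7.4^2 = 0.8126 g/mm^2

0.8126 g/mm^2


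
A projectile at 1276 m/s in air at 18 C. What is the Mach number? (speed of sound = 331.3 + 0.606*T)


a = 331.3 + 0.606*(18) = 342.208 m/s
M = v/a = 1276/342.208 = 3.729

3.729


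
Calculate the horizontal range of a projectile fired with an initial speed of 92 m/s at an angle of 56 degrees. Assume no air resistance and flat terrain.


R = v0^2 * sin(2*theta) / g = 92^2 * sin(2*56°) / 9.81 = 800 m

800 m


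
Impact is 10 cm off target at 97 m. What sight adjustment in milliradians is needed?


1 mrad subtends 1 cm per 10 m of range, so adj = error_cm / (dist_m / 10) = 10 / (97/10) = 1.031 mrad

1.031 mrad


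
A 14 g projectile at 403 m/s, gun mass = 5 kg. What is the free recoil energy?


v_r = m_p*v_p/m_gun = 0.014*403/5 = 1.1284 m/s, E_r = 0.5*m_gun*v_r^2 = 0.5*5*1.1284^2 = 3.183 J

3.183 J


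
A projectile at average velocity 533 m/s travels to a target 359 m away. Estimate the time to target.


t = d/v = 359/533 = 0.6735 s

0.6735 s


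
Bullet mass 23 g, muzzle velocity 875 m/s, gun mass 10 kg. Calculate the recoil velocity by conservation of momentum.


v_recoil = m_p * v_p / m_gun = 0.023 * 875 / 10 = 2.013 m/s

2.013 m/s


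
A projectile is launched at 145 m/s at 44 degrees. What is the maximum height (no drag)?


H = (v0*sin(theta))^2 / (2g) = (145*sin(44°))^2 / (2*9.81) = 517.1 m

517.1 m


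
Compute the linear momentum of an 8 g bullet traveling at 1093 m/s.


p = m*v = 0.008*1093 = 8.744 kg·m/s

8.744 kg·m/s


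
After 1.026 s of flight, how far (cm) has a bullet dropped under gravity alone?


drop = 0.5*g*t^2 = 0.5*9.81*1.026^2 = 5.16338 m ≈ 516.3 cm

516.3 cm


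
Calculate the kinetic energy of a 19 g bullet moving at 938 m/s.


E = 0.5*m*v^2 = 0.5*0.019*938^2 = 8359 J

8359 J


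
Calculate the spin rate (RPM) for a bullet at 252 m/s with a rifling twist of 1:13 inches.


twist_m = 13*0.0254 = 0.3302 m
spin = v/twist = 252/0.3302 = 763.1738 rev/s
RPM = spin*60 = 763.1738*60 ≈ 45790 RPM

45790 RPM


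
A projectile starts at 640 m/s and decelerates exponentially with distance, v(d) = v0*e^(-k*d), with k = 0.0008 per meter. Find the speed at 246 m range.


v = v0*exp(-k*d) = 640*exp(-0.0008*246) = 525.7 m/s

525.7 m/s


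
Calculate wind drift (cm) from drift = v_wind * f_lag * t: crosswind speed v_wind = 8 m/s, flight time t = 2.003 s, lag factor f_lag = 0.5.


drift = v_wind * lag * t = 8 * 0.5 * 2.003 = 8.012 m ≈ 801.2 cm

801.2 cm
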